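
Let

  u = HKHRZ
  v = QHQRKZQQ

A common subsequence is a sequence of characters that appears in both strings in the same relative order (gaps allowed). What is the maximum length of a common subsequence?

Pick H at u[1]=v[2], then K at u[2]=v[5], then Z at u[5]=v[6]; all 3 characters appear in both, in order. dp[5][8] = 3 confirms this is the maximum.

3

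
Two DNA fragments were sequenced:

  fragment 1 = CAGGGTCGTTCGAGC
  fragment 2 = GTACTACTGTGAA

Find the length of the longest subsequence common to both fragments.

7

Taking C at fragment 1[1]=fragment 2[4]; then A at fragment 1[2]=fragment 2[6]; then T at fragment 1[6]=fragment 2[8]; then G at fragment 1[8]=fragment 2[9]; then T at fragment 1[10]=fragment 2[10]; then G at fragment 1[12]=fragment 2[11]; then A at fragment 1[13]=fragment 2[13] gives a common subsequence of length 7. The LCS DP gives dp[15][13] = 7, so this is optimal.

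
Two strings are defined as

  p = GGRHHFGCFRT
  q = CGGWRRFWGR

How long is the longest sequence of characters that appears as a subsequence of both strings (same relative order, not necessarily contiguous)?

6

Let dp[i][j] be the LCS length of the first i characters of p and the first j characters of q. dp[i][j] = dp[i-1][j-1]+1 when the i-th and j-th characters match, else max(dp[i-1][j], dp[i][j-1]).
    ·  C  G  G  W  R  R  F  W  G  R
 ·  0  0  0  0  0  0  0  0  0  0  0
 G  0  0  1  1  1  1  1  1  1  1  1
 G  0  0  1  2  2  2  2  2  2  2  2
 R  0  0  1  2  2  3  3  3  3  3  3
 H  0  0  1  2  2  3  3  3  3  3  3
 H  0  0  1  2  2  3  3  3  3  3  3
 F  0  0  1  2  2  3  3  4  4  4  4
 G  0  0  1  2  2  3  3  4  4  5  5
 C  0  1  1  2  2  3  3  4  4  5  5
 F  0  1  1  2  2  3  3  4  4  5  5
 R  0  1  1  2  2  3  4  4  4  5  6
 T  0  1  1  2  2  3  4  4  4  5  6
dp[11][10] = 6. One LCS (by backtracking along matches): GGRFGR.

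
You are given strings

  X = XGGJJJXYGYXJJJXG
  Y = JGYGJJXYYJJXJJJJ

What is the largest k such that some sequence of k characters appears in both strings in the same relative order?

11

One common subsequence of length 11: G (X #2, Y #2), then G (X #3, Y #4), then J (X #5, Y #5), then J (X #6, Y #6), then X (X #7, Y #7), then Y (X #8, Y #8), then Y (X #10, Y #9), then X (X #11, Y #12), then J (X #12, Y #14), then J (X #13, Y #15), then J (X #14, Y #16). dp[16][16] = 11 confirms this is the maximum.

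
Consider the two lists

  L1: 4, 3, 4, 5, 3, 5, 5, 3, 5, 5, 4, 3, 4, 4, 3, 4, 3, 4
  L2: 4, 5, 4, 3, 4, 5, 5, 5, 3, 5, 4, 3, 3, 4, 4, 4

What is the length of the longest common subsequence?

13

Pick 4 (L1 #1, L2 #3) → 3 (L1 #2, L2 #4) → 4 (L1 #3, L2 #5) → 5 (L1 #4, L2 #6) → 5 (L1 #6, L2 #7) → 5 (L1 #7, L2 #8) → 3 (L1 #8, L2 #9) → 5 (L1 #10, L2 #10) → 4 (L1 #11, L2 #11) → 3 (L1 #12, L2 #13) → 4 (L1 #14, L2 #14) → 4 (L1 #16, L2 #15) → 4 (L1 #18, L2 #16); all 13 values appear in both, in order. Since dp[18][16] = 13, nothing longer is possible.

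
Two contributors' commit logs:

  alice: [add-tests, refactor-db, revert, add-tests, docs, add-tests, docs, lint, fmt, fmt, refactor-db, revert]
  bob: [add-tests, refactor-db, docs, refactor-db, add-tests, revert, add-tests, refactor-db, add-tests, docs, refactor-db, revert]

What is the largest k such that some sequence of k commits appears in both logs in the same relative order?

8

Taking add-tests (alice #1, bob #1), then refactor-db (alice #2, bob #4), then revert (alice #3, bob #6), then add-tests (alice #4, bob #7), then add-tests (alice #6, bob #9), then docs (alice #7, bob #10), then refactor-db (alice #11, bob #11), then revert (alice #12, bob #12) gives a common subsequence of length 8, and the DP table's final entry dp[12][12] is also 8, so no common subsequence is longer.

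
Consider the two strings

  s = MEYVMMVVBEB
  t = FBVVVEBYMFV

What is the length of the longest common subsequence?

5

Pick V at s[4]=t[3], then V at s[7]=t[4], then V at s[8]=t[5], then E at s[10]=t[6], then B at s[11]=t[7]; all 5 characters appear in both, in order, and the DP table's final entry dp[11][11] is also 5, so no common subsequence is longer.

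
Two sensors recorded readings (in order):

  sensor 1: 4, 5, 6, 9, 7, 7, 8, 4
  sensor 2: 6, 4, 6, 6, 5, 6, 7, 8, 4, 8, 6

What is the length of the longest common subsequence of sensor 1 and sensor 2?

Pick 4 (sensor 1 #1, sensor 2 #2) → 5 (sensor 1 #2, sensor 2 #5) → 6 (sensor 1 #3, sensor 2 #6) → 7 (sensor 1 #6, sensor 2 #7) → 8 (sensor 1 #7, sensor 2 #8) → 4 (sensor 1 #8, sensor 2 #9); all 6 values appear in both, in order. Since dp[8][11] = 6, nothing longer is possible.

6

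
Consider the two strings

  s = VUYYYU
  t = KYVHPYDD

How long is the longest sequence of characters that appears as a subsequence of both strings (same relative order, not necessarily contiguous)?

2

Let dp[i][j] be the LCS length of the first i characters of s and the first j characters of t. dp[i][j] = dp[i-1][j-1]+1 when the i-th and j-th characters match, else max(dp[i-1][j], dp[i][j-1]).
    ·  K  Y  V  H  P  Y  D  D
 ·  0  0  0  0  0  0  0  0  0
 V  0  0  0  1  1  1  1  1  1
 U  0  0  0  1  1  1  1  1  1
 Y  0  0  1  1  1  1  2  2  2
 Y  0  0  1  1  1  1  2  2  2
 Y  0  0  1  1  1  1  2  2  2
 U  0  0  1  1  1  1  2  2  2
dp[6][8] = 2. One LCS (by backtracking along matches): VY.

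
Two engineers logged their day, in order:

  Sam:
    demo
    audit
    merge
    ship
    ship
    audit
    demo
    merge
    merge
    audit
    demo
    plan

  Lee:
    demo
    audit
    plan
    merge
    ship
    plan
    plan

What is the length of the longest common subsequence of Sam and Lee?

Pick demo (Sam #1, Lee #1), then audit (Sam #2, Lee #2), then merge (Sam #3, Lee #4), then ship (Sam #4, Lee #5), then plan (Sam #12, Lee #7); all 5 tasks appear in both, in order. dp[12][7] = 5 confirms this is the maximum.

5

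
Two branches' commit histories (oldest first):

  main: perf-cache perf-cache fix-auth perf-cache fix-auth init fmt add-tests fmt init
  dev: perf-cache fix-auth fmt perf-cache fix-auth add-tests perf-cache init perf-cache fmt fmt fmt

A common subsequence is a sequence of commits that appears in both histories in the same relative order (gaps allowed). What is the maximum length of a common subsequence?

Pick perf-cache [1,1]; then perf-cache [2,4]; then fix-auth [3,5]; then perf-cache [4,7]; then init [6,8]; then fmt [7,11]; then fmt [9,12]; all 7 commits appear in both, in order. dp[10][12] = 7 confirms this is the maximum.

7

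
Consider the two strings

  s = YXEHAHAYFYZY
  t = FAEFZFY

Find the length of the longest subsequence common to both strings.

Let dp[i][j] be the LCS length of the first i characters of s and the first j characters of t. dp[i][j] = dp[i-1][j-1]+1 when the i-th and j-th characters match, else max(dp[i-1][j], dp[i][j-1]).
    ·  F  A  E  F  Z  F  Y
 ·  0  0  0  0  0  0  0  0
 Y  0  0  0  0  0  0  0  1
 X  0  0  0  0  0  0  0  1
 E  0  0  0  1  1  1  1  1
 H  0  0  0  1  1  1  1  1
 A  0  0  1  1  1  1  1  1
 H  0  0  1  1  1  1  1  1
 A  0  0  1  1  1  1  1  1
 Y  0  0  1  1  1  1  1  2
 F  0  1  1  1  2  2  2  2
 Y  0  1  1  1  2  2  2  3
 Z  0  1  1  1  2  3  3  3
 Y  0  1  1  1  2  3  3  4
dp[12][7] = 4. One LCS (by backtracking along matches): EFZY.

4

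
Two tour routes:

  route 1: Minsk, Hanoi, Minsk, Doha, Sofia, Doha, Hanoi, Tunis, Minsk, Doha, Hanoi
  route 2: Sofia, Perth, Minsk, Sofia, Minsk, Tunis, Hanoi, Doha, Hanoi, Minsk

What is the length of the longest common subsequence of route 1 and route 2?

Pick Minsk [1,5], Hanoi [2,7], Doha [6,8], Hanoi [7,9], Minsk [9,10]; all 5 stops appear in both, in order. The LCS DP gives dp[11][10] = 5, so this is optimal.

5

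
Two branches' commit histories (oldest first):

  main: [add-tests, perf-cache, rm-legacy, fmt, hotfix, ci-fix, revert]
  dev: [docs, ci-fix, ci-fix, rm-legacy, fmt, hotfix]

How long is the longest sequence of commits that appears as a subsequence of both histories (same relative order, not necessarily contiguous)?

Taking rm-legacy [3,4], fmt [4,5], hotfix [5,6] gives a common subsequence of length 3, and the DP table's final entry dp[7][6] is also 3, so no common subsequence is longer.

3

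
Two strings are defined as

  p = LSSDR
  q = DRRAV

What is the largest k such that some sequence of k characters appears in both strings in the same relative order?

2

One common subsequence of length 2: D at p[4]=q[1] → R at p[5]=q[3]. The LCS DP gives dp[5][5] = 2, so this is optimal.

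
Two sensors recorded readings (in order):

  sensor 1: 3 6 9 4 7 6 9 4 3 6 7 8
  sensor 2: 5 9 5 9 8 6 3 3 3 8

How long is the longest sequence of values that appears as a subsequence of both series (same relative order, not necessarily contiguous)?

Pick 9 (sensor 1 #3, sensor 2 #4), 6 (sensor 1 #6, sensor 2 #6), 3 (sensor 1 #9, sensor 2 #9), 8 (sensor 1 #12, sensor 2 #10); all 4 values appear in both, in order. dp[12][10] = 4 confirms this is the maximum.

4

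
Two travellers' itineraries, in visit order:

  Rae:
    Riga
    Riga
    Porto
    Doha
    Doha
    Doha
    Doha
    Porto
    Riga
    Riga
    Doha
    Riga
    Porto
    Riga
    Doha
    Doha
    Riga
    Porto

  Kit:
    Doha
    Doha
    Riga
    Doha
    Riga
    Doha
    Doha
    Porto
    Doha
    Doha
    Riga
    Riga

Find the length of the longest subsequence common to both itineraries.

Match Doha at Rae[4]=Kit[1], then Doha at Rae[5]=Kit[2], then Doha at Rae[6]=Kit[4], then Doha at Rae[7]=Kit[6], then Doha at Rae[11]=Kit[7], then Porto at Rae[13]=Kit[8], then Doha at Rae[15]=Kit[9], then Doha at Rae[16]=Kit[10], then Riga at Rae[17]=Kit[12] — 9 stops in the same relative order in both. dp[18][12] = 9 confirms this is the maximum.

9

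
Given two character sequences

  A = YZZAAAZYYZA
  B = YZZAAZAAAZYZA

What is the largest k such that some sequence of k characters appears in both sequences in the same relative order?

Pick Y (A #1, B #1) → Z (A #2, B #3) → Z (A #3, B #6) → A (A #4, B #7) → A (A #5, B #8) → A (A #6, B #9) → Z (A #7, B #10) → Y (A #9, B #11) → Z (A #10, B #12) → A (A #11, B #13); all 10 characters appear in both, in order, and the DP table's final entry dp[11][13] is also 10, so no common subsequence is longer.

10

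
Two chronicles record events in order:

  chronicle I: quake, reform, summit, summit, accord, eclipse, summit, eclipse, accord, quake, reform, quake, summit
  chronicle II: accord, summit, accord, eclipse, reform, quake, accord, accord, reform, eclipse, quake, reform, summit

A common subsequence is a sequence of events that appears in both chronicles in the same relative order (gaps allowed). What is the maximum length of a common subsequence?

Taking summit [4,2], accord [5,3], eclipse [6,4], eclipse [8,10], quake [10,11], reform [11,12], summit [13,13] gives a common subsequence of length 7. dp[13][13] = 7 confirms this is the maximum.

7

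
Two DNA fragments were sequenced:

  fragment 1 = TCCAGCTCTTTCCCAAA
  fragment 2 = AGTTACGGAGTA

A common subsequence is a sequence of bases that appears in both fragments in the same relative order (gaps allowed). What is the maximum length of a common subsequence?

One common subsequence of length 7: A (fragment 1 #4, fragment 2 #1), G (fragment 1 #5, fragment 2 #2), T (fragment 1 #7, fragment 2 #3), T (fragment 1 #9, fragment 2 #4), C (fragment 1 #12, fragment 2 #6), A (fragment 1 #15, fragment 2 #9), A (fragment 1 #17, fragment 2 #12), and the DP table's final entry dp[17][12] is also 7, so no common subsequence is longer.

7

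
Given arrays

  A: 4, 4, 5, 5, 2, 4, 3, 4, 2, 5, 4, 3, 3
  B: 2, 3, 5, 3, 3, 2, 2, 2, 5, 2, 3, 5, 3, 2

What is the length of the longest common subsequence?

Pick 5 at A[3]=B[3], 5 at A[4]=B[9], 2 at A[5]=B[10], 3 at A[7]=B[11], 5 at A[10]=B[12], 3 at A[12]=B[13]; all 6 values appear in both, in order. Since dp[13][14] = 6, nothing longer is possible.

6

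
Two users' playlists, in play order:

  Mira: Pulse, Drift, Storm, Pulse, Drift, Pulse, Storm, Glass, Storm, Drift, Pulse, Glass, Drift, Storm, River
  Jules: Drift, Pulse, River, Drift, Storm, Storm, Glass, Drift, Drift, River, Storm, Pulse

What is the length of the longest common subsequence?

8

One common subsequence of length 8: Pulse at Mira[1]=Jules[2], Drift at Mira[2]=Jules[4], Storm at Mira[3]=Jules[5], Storm at Mira[7]=Jules[6], Glass at Mira[8]=Jules[7], Drift at Mira[10]=Jules[8], Drift at Mira[13]=Jules[9], Storm at Mira[14]=Jules[11]. The LCS DP gives dp[15][12] = 8, so this is optimal.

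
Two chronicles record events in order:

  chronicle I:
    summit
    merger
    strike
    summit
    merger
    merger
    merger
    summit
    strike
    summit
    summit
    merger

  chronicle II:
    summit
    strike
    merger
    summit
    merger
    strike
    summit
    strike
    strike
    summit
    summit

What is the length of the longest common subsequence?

8

Taking summit [1,1], merger [2,3], summit [4,4], merger [5,5], summit [8,7], strike [9,9], summit [10,10], summit [11,11] gives a common subsequence of length 8. Since dp[12][11] = 8, nothing longer is possible.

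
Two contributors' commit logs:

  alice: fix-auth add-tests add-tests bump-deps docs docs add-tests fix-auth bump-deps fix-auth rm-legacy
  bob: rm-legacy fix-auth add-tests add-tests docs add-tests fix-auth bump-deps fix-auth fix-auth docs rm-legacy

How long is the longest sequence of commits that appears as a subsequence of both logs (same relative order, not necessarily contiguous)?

One common subsequence of length 9: fix-auth (alice #1, bob #2), then add-tests (alice #2, bob #3), then add-tests (alice #3, bob #4), then docs (alice #6, bob #5), then add-tests (alice #7, bob #6), then fix-auth (alice #8, bob #7), then bump-deps (alice #9, bob #8), then fix-auth (alice #10, bob #10), then rm-legacy (alice #11, bob #12), and the DP table's final entry dp[11][12] is also 9, so no common subsequence is longer.

9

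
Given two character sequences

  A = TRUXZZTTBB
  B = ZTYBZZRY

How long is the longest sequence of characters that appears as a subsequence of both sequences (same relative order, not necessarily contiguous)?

3

One common subsequence of length 3: T [1,2], Z [5,5], Z [6,6]. Since dp[10][8] = 3, nothing longer is possible.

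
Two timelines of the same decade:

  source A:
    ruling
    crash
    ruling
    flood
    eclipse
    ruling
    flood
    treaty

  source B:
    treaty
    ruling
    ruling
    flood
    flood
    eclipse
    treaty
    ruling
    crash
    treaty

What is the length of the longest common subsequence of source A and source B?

Taking ruling (source A #1, source B #2), then ruling (source A #3, source B #3), then flood (source A #4, source B #5), then eclipse (source A #5, source B #6), then ruling (source A #6, source B #8), then treaty (source A #8, source B #10) gives a common subsequence of length 6. dp[8][10] = 6 confirms this is the maximum.

6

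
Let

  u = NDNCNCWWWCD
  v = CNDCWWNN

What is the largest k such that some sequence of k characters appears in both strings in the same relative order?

One common subsequence of length 5: N [1,2], D [2,3], C [6,4], W [7,5], W [8,6]. The LCS DP gives dp[11][8] = 5, so this is optimal.

5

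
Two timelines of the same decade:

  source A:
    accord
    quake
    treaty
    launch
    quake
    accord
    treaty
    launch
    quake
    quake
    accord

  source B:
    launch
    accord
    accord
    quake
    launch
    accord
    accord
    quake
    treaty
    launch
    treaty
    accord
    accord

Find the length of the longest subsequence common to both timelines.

7

One common subsequence of length 7: accord (source A #1, source B #3) → quake (source A #2, source B #4) → launch (source A #4, source B #5) → quake (source A #5, source B #8) → treaty (source A #7, source B #9) → launch (source A #8, source B #10) → accord (source A #11, source B #13). dp[11][13] = 7 confirms this is the maximum.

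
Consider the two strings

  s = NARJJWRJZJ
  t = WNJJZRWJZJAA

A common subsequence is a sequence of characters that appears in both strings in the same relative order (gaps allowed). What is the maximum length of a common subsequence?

7

Pick N (s #1, t #2), J (s #4, t #3), J (s #5, t #4), W (s #6, t #7), J (s #8, t #8), Z (s #9, t #9), J (s #10, t #10); all 7 characters appear in both, in order. The LCS DP gives dp[10][12] = 7, so this is optimal.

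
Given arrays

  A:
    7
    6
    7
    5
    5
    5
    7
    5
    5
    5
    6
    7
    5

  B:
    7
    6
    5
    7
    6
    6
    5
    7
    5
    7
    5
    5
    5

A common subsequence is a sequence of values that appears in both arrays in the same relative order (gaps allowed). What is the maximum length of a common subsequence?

9

One common subsequence of length 9: 7 at A[1]=B[1], 6 at A[2]=B[2], 7 at A[3]=B[4], 5 at A[4]=B[7], 5 at A[6]=B[9], 7 at A[7]=B[10], 5 at A[9]=B[11], 5 at A[10]=B[12], 5 at A[13]=B[13]. dp[13][13] = 9 confirms this is the maximum.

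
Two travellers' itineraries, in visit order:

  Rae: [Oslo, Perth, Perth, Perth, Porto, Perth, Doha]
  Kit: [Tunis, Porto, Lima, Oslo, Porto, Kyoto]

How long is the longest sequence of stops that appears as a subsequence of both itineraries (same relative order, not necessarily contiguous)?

Pick Oslo at Rae[1]=Kit[4], Porto at Rae[5]=Kit[5]; all 2 stops appear in both, in order. The LCS DP gives dp[7][6] = 2, so this is optimal.

2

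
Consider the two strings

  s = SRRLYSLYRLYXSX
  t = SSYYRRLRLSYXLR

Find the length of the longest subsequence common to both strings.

Match S at s[1]=t[2], then R at s[2]=t[5], then R at s[3]=t[6], then L at s[7]=t[7], then R at s[9]=t[8], then L at s[10]=t[9], then Y at s[11]=t[11], then X at s[12]=t[12] — 8 characters in the same relative order in both. dp[14][14] = 8 confirms this is the maximum.

8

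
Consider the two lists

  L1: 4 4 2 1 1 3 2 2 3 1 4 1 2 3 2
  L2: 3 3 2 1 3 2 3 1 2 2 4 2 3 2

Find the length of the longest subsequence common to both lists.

One common subsequence of length 10: 2 (L1 #3, L2 #3); then 1 (L1 #5, L2 #4); then 3 (L1 #6, L2 #5); then 2 (L1 #8, L2 #6); then 3 (L1 #9, L2 #7); then 1 (L1 #10, L2 #8); then 4 (L1 #11, L2 #11); then 2 (L1 #13, L2 #12); then 3 (L1 #14, L2 #13); then 2 (L1 #15, L2 #14). dp[15][14] = 10 confirms this is the maximum.

10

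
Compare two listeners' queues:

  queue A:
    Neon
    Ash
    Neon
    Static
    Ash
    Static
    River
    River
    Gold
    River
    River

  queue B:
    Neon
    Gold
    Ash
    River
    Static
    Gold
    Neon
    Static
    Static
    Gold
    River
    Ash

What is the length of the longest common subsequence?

Taking Neon (queue A #1, queue B #1); then Ash (queue A #2, queue B #3); then Neon (queue A #3, queue B #7); then Static (queue A #4, queue B #8); then Static (queue A #6, queue B #9); then Gold (queue A #9, queue B #10); then River (queue A #10, queue B #11) gives a common subsequence of length 7. The LCS DP gives dp[11][12] = 7, so this is optimal.

7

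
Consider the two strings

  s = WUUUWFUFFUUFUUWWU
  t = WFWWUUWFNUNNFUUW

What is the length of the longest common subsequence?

10

Pick W (s #1, t #4); then U (s #3, t #5); then U (s #4, t #6); then W (s #5, t #7); then F (s #6, t #8); then U (s #7, t #10); then F (s #12, t #13); then U (s #13, t #14); then U (s #14, t #15); then W (s #16, t #16); all 10 characters appear in both, in order, and the DP table's final entry dp[17][16] is also 10, so no common subsequence is longer.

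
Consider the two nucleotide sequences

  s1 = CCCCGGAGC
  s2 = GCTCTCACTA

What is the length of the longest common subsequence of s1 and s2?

5

Taking C at s1[1]=s2[2], then C at s1[2]=s2[4], then C at s1[3]=s2[6], then C at s1[4]=s2[8], then A at s1[7]=s2[10] gives a common subsequence of length 5. Since dp[9][10] = 5, nothing longer is possible.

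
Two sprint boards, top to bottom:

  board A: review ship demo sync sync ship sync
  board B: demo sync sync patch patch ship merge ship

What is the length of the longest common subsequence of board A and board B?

4

Match demo [3,1], then sync [4,2], then sync [5,3], then ship [6,8] — 4 tasks in the same relative order in both. The LCS DP gives dp[7][8] = 4, so this is optimal.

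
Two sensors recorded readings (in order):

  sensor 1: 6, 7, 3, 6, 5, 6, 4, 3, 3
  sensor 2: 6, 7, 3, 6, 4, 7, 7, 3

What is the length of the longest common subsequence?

6

Let dp[i][j] be the LCS length of the first i values of sensor 1 and the first j values of sensor 2. dp[i][j] = dp[i-1][j-1]+1 when the i-th and j-th values match, else max(dp[i-1][j], dp[i][j-1]).
    ·  6  7  3  6  4  7  7  3
 ·  0  0  0  0  0  0  0  0  0
 6  0  1  1  1  1  1  1  1  1
 7  0  1  2  2  2  2  2  2  2
 3  0  1  2  3  3  3  3  3  3
 6  0  1  2  3  4  4  4  4  4
 5  0  1  2  3  4  4  4  4  4
 6  0  1  2  3  4  4  4  4  4
 4  0  1  2  3  4  5  5  5  5
 3  0  1  2  3  4  5  5  5  6
 3  0  1  2  3  4  5  5  5  6
dp[9][8] = 6. One LCS (by backtracking along matches): 6, 7, 3, 6, 4, 3.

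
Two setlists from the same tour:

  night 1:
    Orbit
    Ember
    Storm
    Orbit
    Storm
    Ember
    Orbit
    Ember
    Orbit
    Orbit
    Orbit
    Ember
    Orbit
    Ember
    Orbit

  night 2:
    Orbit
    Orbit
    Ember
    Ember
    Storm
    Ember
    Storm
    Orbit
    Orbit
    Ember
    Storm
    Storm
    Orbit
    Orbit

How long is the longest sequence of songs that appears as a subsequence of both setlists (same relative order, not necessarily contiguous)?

One common subsequence of length 9: Orbit (night 1 #1, night 2 #2); then Ember (night 1 #2, night 2 #4); then Storm (night 1 #3, night 2 #5); then Storm (night 1 #5, night 2 #7); then Orbit (night 1 #10, night 2 #8); then Orbit (night 1 #11, night 2 #9); then Ember (night 1 #12, night 2 #10); then Orbit (night 1 #13, night 2 #13); then Orbit (night 1 #15, night 2 #14), and the DP table's final entry dp[15][14] is also 9, so no common subsequence is longer.

9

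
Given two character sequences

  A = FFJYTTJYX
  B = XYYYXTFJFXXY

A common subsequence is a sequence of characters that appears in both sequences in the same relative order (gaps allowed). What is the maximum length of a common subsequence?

Taking Y (A #4, B #4), then T (A #5, B #6), then J (A #7, B #8), then Y (A #8, B #12) gives a common subsequence of length 4, and the DP table's final entry dp[9][12] is also 4, so no common subsequence is longer.

4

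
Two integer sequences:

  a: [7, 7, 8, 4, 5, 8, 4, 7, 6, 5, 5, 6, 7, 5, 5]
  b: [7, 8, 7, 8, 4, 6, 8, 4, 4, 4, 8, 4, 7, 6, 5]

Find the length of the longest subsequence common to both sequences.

Pick 7 [1,1], then 7 [2,3], then 8 [3,7], then 4 [4,10], then 8 [6,11], then 4 [7,12], then 7 [8,13], then 6 [12,14], then 5 [15,15]; all 9 values appear in both, in order. Since dp[15][15] = 9, nothing longer is possible.

9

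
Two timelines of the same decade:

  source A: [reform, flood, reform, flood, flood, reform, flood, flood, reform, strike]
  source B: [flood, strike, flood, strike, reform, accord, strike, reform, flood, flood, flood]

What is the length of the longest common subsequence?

5

Match reform (source A #1, source B #5) → reform (source A #3, source B #8) → flood (source A #5, source B #9) → flood (source A #7, source B #10) → flood (source A #8, source B #11) — 5 events in the same relative order in both, and the DP table's final entry dp[10][11] is also 5, so no common subsequence is longer.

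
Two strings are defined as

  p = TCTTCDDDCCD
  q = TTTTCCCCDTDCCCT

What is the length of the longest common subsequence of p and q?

Pick T at p[1]=q[2], then T at p[3]=q[3], then T at p[4]=q[4], then C at p[5]=q[8], then D at p[6]=q[9], then D at p[7]=q[11], then C at p[9]=q[13], then C at p[10]=q[14]; all 8 characters appear in both, in order, and the DP table's final entry dp[11][15] is also 8, so no common subsequence is longer.

8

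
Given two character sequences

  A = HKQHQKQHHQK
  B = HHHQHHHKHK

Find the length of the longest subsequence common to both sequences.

Taking H [1,3], Q [3,4], H [4,7], K [6,8], H [9,9], K [11,10] gives a common subsequence of length 6, and the DP table's final entry dp[11][10] is also 6, so no common subsequence is longer.

6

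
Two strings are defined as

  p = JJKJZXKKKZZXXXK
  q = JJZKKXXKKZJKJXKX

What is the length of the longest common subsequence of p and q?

9

Pick J at p[1]=q[1] → J at p[2]=q[2] → K at p[3]=q[5] → X at p[6]=q[7] → K at p[7]=q[8] → K at p[8]=q[9] → K at p[9]=q[12] → X at p[12]=q[14] → X at p[14]=q[16]; all 9 characters appear in both, in order. Since dp[15][16] = 9, nothing longer is possible.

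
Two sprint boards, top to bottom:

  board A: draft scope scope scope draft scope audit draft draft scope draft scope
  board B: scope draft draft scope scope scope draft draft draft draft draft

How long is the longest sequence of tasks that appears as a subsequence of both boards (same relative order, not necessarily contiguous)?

8

Match draft at board A[1]=board B[3]; then scope at board A[2]=board B[4]; then scope at board A[3]=board B[5]; then scope at board A[4]=board B[6]; then draft at board A[5]=board B[8]; then draft at board A[8]=board B[9]; then draft at board A[9]=board B[10]; then draft at board A[11]=board B[11] — 8 tasks in the same relative order in both, and the DP table's final entry dp[12][11] is also 8, so no common subsequence is longer.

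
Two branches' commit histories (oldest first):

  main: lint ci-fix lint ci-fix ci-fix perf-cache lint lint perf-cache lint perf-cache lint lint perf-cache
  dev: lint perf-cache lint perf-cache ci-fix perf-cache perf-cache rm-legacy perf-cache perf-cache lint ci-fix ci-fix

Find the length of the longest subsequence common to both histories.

7

Match lint at main[1]=dev[1], then lint at main[3]=dev[3], then ci-fix at main[4]=dev[5], then perf-cache at main[6]=dev[7], then perf-cache at main[9]=dev[9], then perf-cache at main[11]=dev[10], then lint at main[12]=dev[11] — 7 commits in the same relative order in both. Since dp[14][13] = 7, nothing longer is possible.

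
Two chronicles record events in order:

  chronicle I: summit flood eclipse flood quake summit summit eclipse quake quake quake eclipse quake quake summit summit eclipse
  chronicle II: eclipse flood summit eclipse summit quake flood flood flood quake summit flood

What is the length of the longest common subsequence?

One common subsequence of length 7: eclipse (chronicle I #3, chronicle II #1); then flood (chronicle I #4, chronicle II #2); then summit (chronicle I #6, chronicle II #3); then summit (chronicle I #7, chronicle II #5); then quake (chronicle I #9, chronicle II #6); then quake (chronicle I #14, chronicle II #10); then summit (chronicle I #15, chronicle II #11). The LCS DP gives dp[17][12] = 7, so this is optimal.

7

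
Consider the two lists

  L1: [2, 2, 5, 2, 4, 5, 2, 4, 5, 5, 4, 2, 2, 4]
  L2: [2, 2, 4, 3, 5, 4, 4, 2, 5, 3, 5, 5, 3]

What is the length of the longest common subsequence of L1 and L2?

7

Taking 2 [1,1], then 2 [2,2], then 5 [3,5], then 2 [4,8], then 5 [6,9], then 5 [9,11], then 5 [10,12] gives a common subsequence of length 7. Since dp[14][13] = 7, nothing longer is possible.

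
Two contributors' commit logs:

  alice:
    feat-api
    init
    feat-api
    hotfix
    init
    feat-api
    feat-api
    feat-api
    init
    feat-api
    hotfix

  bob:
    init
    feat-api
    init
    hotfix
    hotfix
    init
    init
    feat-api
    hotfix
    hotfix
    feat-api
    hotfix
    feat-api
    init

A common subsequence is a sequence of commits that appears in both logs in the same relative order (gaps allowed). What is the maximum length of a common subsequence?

8

Match feat-api (alice #1, bob #2) → init (alice #2, bob #3) → hotfix (alice #4, bob #5) → init (alice #5, bob #7) → feat-api (alice #6, bob #8) → feat-api (alice #7, bob #11) → feat-api (alice #8, bob #13) → init (alice #9, bob #14) — 8 commits in the same relative order in both. Since dp[11][14] = 8, nothing longer is possible.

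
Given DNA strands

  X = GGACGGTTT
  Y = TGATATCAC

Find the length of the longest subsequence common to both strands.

4

Match G at X[2]=Y[2], A at X[3]=Y[3], T at X[7]=Y[4], T at X[8]=Y[6] — 4 bases in the same relative order in both, and the DP table's final entry dp[9][9] is also 4, so no common subsequence is longer.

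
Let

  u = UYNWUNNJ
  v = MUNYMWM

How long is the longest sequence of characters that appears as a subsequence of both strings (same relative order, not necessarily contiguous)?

Match U (u #1, v #2); then Y (u #2, v #4); then W (u #4, v #6) — 3 characters in the same relative order in both. Since dp[8][7] = 3, nothing longer is possible.

3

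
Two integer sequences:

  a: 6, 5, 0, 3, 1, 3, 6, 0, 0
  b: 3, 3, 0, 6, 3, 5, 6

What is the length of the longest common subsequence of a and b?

Pick 6 at a[1]=b[4], then 5 at a[2]=b[6], then 6 at a[7]=b[7]; all 3 values appear in both, in order. The LCS DP gives dp[9][7] = 3, so this is optimal.

3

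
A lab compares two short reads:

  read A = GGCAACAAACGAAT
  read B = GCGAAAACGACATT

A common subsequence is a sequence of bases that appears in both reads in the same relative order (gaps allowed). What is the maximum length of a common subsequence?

One common subsequence of length 11: G (read A #1, read B #1), G (read A #2, read B #3), A (read A #5, read B #4), A (read A #7, read B #5), A (read A #8, read B #6), A (read A #9, read B #7), C (read A #10, read B #8), G (read A #11, read B #9), A (read A #12, read B #10), A (read A #13, read B #12), T (read A #14, read B #14), and the DP table's final entry dp[14][14] is also 11, so no common subsequence is longer.

11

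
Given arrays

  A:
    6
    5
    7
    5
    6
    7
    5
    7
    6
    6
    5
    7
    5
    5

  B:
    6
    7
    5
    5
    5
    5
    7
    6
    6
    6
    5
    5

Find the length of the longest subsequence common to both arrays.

Pick 6 [1,1], 5 [2,4], 5 [4,5], 5 [7,6], 7 [8,7], 6 [9,9], 6 [10,10], 5 [13,11], 5 [14,12]; all 9 values appear in both, in order. The LCS DP gives dp[14][12] = 9, so this is optimal.

9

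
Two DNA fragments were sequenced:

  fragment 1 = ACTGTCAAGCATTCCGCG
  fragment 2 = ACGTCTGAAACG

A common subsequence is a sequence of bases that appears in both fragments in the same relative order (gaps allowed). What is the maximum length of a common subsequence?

10

Pick A [1,1]; then C [2,2]; then G [4,3]; then T [5,4]; then C [6,5]; then A [7,8]; then A [8,9]; then A [11,10]; then C [17,11]; then G [18,12]; all 10 bases appear in both, in order. dp[18][12] = 10 confirms this is the maximum.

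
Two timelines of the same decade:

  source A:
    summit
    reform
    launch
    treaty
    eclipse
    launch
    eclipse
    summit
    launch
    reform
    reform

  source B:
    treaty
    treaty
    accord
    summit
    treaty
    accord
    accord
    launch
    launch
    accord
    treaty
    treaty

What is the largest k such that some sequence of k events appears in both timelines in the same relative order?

One common subsequence of length 4: summit at source A[1]=source B[4], then treaty at source A[4]=source B[5], then launch at source A[6]=source B[8], then launch at source A[9]=source B[9]. Since dp[11][12] = 4, nothing longer is possible.

4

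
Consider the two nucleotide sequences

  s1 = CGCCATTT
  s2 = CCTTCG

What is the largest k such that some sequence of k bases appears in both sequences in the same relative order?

Pick C [3,1], C [4,2], T [6,3], T [7,4]; all 4 bases appear in both, in order. The LCS DP gives dp[8][6] = 4, so this is optimal.

4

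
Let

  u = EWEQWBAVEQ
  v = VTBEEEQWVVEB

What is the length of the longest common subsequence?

Match E (u #1, v #5), E (u #3, v #6), Q (u #4, v #7), W (u #5, v #8), V (u #8, v #10), E (u #9, v #11) — 6 characters in the same relative order in both. Since dp[10][12] = 6, nothing longer is possible.

6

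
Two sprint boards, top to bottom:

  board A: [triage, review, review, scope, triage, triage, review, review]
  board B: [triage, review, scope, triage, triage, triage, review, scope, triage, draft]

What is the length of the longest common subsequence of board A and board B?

6

One common subsequence of length 6: triage (board A #1, board B #1) → review (board A #3, board B #2) → scope (board A #4, board B #3) → triage (board A #5, board B #5) → triage (board A #6, board B #6) → review (board A #7, board B #7). The LCS DP gives dp[8][10] = 6, so this is optimal.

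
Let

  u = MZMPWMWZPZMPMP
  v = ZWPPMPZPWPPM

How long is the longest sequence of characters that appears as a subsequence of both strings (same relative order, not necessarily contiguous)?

Taking M [1,5] → Z [2,7] → P [4,8] → W [7,9] → P [9,10] → P [12,11] → M [13,12] gives a common subsequence of length 7, and the DP table's final entry dp[14][12] is also 7, so no common subsequence is longer.

7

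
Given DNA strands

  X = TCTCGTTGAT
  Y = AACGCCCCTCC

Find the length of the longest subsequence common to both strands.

Taking T [1,9]; then C [2,10]; then C [4,11] gives a common subsequence of length 3. Since dp[10][11] = 3, nothing longer is possible.

3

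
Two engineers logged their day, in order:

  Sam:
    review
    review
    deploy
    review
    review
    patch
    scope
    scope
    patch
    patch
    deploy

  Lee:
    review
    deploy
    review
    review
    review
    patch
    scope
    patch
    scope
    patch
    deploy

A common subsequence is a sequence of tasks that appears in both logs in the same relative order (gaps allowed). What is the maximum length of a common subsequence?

9

One common subsequence of length 9: review [1,1], then review [2,3], then review [4,4], then review [5,5], then patch [6,6], then scope [7,7], then scope [8,9], then patch [10,10], then deploy [11,11]. dp[11][11] = 9 confirms this is the maximum.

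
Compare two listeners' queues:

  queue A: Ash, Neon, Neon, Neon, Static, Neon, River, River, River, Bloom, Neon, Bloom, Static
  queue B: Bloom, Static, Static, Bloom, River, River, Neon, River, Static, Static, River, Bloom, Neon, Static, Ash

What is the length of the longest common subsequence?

7

One common subsequence of length 7: Static at queue A[5]=queue B[3] → Neon at queue A[6]=queue B[7] → River at queue A[7]=queue B[8] → River at queue A[9]=queue B[11] → Bloom at queue A[10]=queue B[12] → Neon at queue A[11]=queue B[13] → Static at queue A[13]=queue B[14], and the DP table's final entry dp[13][15] is also 7, so no common subsequence is longer.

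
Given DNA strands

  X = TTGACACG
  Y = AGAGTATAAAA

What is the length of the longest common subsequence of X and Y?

One common subsequence of length 4: T at X[1]=Y[5], then T at X[2]=Y[7], then A at X[4]=Y[10], then A at X[6]=Y[11]. Since dp[8][11] = 4, nothing longer is possible.

4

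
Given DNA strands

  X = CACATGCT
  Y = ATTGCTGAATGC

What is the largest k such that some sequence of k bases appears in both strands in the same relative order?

6

Let dp[i][j] be the LCS length of the first i bases of X and the first j bases of Y. dp[i][j] = dp[i-1][j-1]+1 when the i-th and j-th bases match, else max(dp[i-1][j], dp[i][j-1]).
    ·  A  T  T  G  C  T  G  A  A  T  G  C
 ·  0  0  0  0  0  0  0  0  0  0  0  0  0
 C  0  0  0  0  0  1  1  1  1  1  1  1  1
 A  0  1  1  1  1  1  1  1  2  2  2  2  2
 C  0  1  1  1  1  2  2  2  2  2  2  2  3
 A  0  1  1  1  1  2  2  2  3  3  3  3  3
 T  0  1  2  2  2  2  3  3  3  3  4  4  4
 G  0  1  2  2  3  3  3  4  4  4  4  5  5
 C  0  1  2  2  3  4  4  4  4  4  4  5  6
 T  0  1  2  3  3  4  5  5  5  5  5  5  6
dp[8][12] = 6. One LCS (by backtracking along matches): CAATGC.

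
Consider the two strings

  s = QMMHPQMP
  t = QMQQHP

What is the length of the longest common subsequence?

Let dp[i][j] be the LCS length of the first i characters of s and the first j characters of t. dp[i][j] = dp[i-1][j-1]+1 when the i-th and j-th characters match, else max(dp[i-1][j], dp[i][j-1]).
    ·  Q  M  Q  Q  H  P
 ·  0  0  0  0  0  0  0
 Q  0  1  1  1  1  1  1
 M  0  1  2  2  2  2  2
 M  0  1  2  2  2  2  2
 H  0  1  2  2  2  3  3
 P  0  1  2  2  2  3  4
 Q  0  1  2  3  3  3  4
 M  0  1  2  3  3  3  4
 P  0  1  2  3  3  3  4
dp[8][6] = 4. One LCS (by backtracking along matches): QMHP.

4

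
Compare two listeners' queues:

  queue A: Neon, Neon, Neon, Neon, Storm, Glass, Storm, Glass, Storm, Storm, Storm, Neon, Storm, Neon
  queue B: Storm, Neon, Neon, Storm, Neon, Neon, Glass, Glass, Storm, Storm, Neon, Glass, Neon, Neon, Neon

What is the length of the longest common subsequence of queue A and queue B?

Taking Neon at queue A[1]=queue B[2], Neon at queue A[2]=queue B[3], Neon at queue A[3]=queue B[5], Neon at queue A[4]=queue B[6], Glass at queue A[6]=queue B[7], Glass at queue A[8]=queue B[8], Storm at queue A[9]=queue B[9], Storm at queue A[10]=queue B[10], Neon at queue A[12]=queue B[14], Neon at queue A[14]=queue B[15] gives a common subsequence of length 10. dp[14][15] = 10 confirms this is the maximum.

10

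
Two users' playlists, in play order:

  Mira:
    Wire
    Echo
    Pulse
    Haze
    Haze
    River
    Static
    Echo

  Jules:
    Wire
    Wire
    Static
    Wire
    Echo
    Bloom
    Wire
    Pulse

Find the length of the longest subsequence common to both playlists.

3

Pick Wire [1,4], then Echo [2,5], then Pulse [3,8]; all 3 songs appear in both, in order, and the DP table's final entry dp[8][8] is also 3, so no common subsequence is longer.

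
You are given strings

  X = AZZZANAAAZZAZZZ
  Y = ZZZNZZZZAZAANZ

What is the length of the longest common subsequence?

9

One common subsequence of length 9: Z (X #2, Y #1), Z (X #3, Y #2), Z (X #4, Y #3), N (X #6, Y #4), Z (X #10, Y #7), Z (X #11, Y #8), A (X #12, Y #9), Z (X #13, Y #10), Z (X #15, Y #14). The LCS DP gives dp[15][14] = 9, so this is optimal.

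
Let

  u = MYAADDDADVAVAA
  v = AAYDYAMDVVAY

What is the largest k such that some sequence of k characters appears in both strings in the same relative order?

8

Match A (u #3, v #1), then A (u #4, v #2), then D (u #5, v #4), then A (u #8, v #6), then D (u #9, v #8), then V (u #10, v #9), then V (u #12, v #10), then A (u #13, v #11) — 8 characters in the same relative order in both, and the DP table's final entry dp[14][12] is also 8, so no common subsequence is longer.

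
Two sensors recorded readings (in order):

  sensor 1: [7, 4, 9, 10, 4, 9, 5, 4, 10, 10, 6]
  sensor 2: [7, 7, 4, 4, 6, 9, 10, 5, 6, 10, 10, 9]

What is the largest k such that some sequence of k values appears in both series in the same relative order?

7

Let dp[i][j] be the LCS length of the first i values of sensor 1 and the first j values of sensor 2. dp[i][j] = dp[i-1][j-1]+1 when the i-th and j-th values match, else max(dp[i-1][j], dp[i][j-1]).
    ·  7  7  4  4  6  9 10  5  6 10 10  9
 ·  0  0  0  0  0  0  0  0  0  0  0  0  0
 7  0  1  1  1  1  1  1  1  1  1  1  1  1
 4  0  1  1  2  2  2  2  2  2  2  2  2  2
 9  0  1  1  2  2  2  3  3  3  3  3  3  3
10  0  1  1  2  2  2  3  4  4  4  4  4  4
 4  0  1  1  2  3  3  3  4  4  4  4  4  4
 9  0  1  1  2  3  3  4  4  4  4  4  4  5
 5  0  1  1  2  3  3  4  4  5  5  5  5  5
 4  0  1  1  2  3  3  4  4  5  5  5  5  5
10  0  1  1  2  3  3  4  5  5  5  6  6  6
10  0  1  1  2  3  3  4  5  5  5  6  7  7
 6  0  1  1  2  3  4  4  5  5  6  6  7  7
dp[11][12] = 7. One LCS (by backtracking along matches): 7, 4, 9, 10, 5, 10, 10.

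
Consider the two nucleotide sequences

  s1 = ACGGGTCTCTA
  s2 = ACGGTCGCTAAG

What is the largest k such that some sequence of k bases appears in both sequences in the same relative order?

9

Taking A (s1 #1, s2 #1), then C (s1 #2, s2 #2), then G (s1 #4, s2 #3), then G (s1 #5, s2 #4), then T (s1 #6, s2 #5), then C (s1 #7, s2 #6), then C (s1 #9, s2 #8), then T (s1 #10, s2 #9), then A (s1 #11, s2 #11) gives a common subsequence of length 9. Since dp[11][12] = 9, nothing longer is possible.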